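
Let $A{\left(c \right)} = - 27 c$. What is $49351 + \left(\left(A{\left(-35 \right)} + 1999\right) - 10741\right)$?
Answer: $41554$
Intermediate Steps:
$49351 + \left(\left(A{\left(-35 \right)} + 1999\right) - 10741\right) = 49351 + \left(\left(\left(-27\right) \left(-35\right) + 1999\right) - 10741\right) = 49351 + \left(\left(945 + 1999\right) - 10741\right) = 49351 + \left(2944 - 10741\right) = 49351 - 7797 = 41554$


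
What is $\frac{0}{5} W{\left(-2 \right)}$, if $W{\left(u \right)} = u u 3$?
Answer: $0$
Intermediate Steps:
$W{\left(u \right)} = 3 u^{2}$ ($W{\left(u \right)} = u^{2} \cdot 3 = 3 u^{2}$)
$\frac{0}{5} W{\left(-2 \right)} = \frac{0}{5} \cdot 3 \left(-2\right)^{2} = 0 \cdot \frac{1}{5} \cdot 3 \cdot 4 = 0 \cdot 12 = 0$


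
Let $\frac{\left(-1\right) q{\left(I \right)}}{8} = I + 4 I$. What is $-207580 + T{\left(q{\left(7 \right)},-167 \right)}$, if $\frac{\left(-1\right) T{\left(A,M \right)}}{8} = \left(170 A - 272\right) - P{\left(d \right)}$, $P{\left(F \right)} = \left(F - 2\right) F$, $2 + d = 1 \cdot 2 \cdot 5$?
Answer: $175780$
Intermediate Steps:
$d = 8$ ($d = -2 + 1 \cdot 2 \cdot 5 = -2 + 2 \cdot 5 = -2 + 10 = 8$)
$P{\left(F \right)} = F \left(-2 + F\right)$ ($P{\left(F \right)} = \left(-2 + F\right) F = F \left(-2 + F\right)$)
$q{\left(I \right)} = - 40 I$ ($q{\left(I \right)} = - 8 \left(I + 4 I\right) = - 8 \cdot 5 I = - 40 I$)
$T{\left(A,M \right)} = 2560 - 1360 A$ ($T{\left(A,M \right)} = - 8 \left(\left(170 A - 272\right) - 8 \left(-2 + 8\right)\right) = - 8 \left(\left(-272 + 170 A\right) - 8 \cdot 6\right) = - 8 \left(\left(-272 + 170 A\right) - 48\right) = - 8 \left(-320 + 170 A\right) = 2560 - 1360 A$)
$-207580 + T{\left(q{\left(7 \right)},-167 \right)} = -207580 - \left(-2560 + 1360 \left(\left(-40\right) 7\right)\right) = -207580 + \left(2560 - -380800\right) = -207580 + \left(2560 + 380800\right) = -207580 + 383360 = 175780$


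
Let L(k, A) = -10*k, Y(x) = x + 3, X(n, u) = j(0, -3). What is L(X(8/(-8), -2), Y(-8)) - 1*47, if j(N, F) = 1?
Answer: -57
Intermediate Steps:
X(n, u) = 1
Y(x) = 3 + x
L(X(8/(-8), -2), Y(-8)) - 1*47 = -10*1 - 1*47 = -10 - 47 = -57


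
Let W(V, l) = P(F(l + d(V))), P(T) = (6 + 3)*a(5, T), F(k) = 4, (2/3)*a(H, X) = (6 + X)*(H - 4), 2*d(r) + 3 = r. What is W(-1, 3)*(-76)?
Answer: -10260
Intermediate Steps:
d(r) = -3/2 + r/2
a(H, X) = 3*(-4 + H)*(6 + X)/2 (a(H, X) = 3*((6 + X)*(H - 4))/2 = 3*((6 + X)*(-4 + H))/2 = 3*((-4 + H)*(6 + X))/2 = 3*(-4 + H)*(6 + X)/2)
P(T) = 81 + 27*T/2 (P(T) = (6 + 3)*(-36 - 6*T + 9*5 + (3/2)*5*T) = 9*(-36 - 6*T + 45 + 15*T/2) = 9*(9 + 3*T/2) = 81 + 27*T/2)
W(V, l) = 135 (W(V, l) = 81 + (27/2)*4 = 81 + 54 = 135)
W(-1, 3)*(-76) = 135*(-76) = -10260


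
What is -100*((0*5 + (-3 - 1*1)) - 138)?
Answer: 14200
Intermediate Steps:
-100*((0*5 + (-3 - 1*1)) - 138) = -100*((0 + (-3 - 1)) - 138) = -100*((0 - 4) - 138) = -100*(-4 - 138) = -100*(-142) = 14200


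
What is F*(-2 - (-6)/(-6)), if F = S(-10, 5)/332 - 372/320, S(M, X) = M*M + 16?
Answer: 16197/6640 ≈ 2.4393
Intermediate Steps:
S(M, X) = 16 + M² (S(M, X) = M² + 16 = 16 + M²)
F = -5399/6640 (F = (16 + (-10)²)/332 - 372/320 = (16 + 100)*(1/332) - 372*1/320 = 116*(1/332) - 93/80 = 29/83 - 93/80 = -5399/6640 ≈ -0.81310)
F*(-2 - (-6)/(-6)) = -5399*(-2 - (-6)/(-6))/6640 = -5399*(-2 - (-6)*(-1)/6)/6640 = -5399*(-2 - 1*1)/6640 = -5399*(-2 - 1)/6640 = -5399/6640*(-3) = 16197/6640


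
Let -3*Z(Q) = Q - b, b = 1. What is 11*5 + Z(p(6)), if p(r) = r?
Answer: 160/3 ≈ 53.333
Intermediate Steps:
Z(Q) = 1/3 - Q/3 (Z(Q) = -(Q - 1*1)/3 = -(Q - 1)/3 = -(-1 + Q)/3 = 1/3 - Q/3)
11*5 + Z(p(6)) = 11*5 + (1/3 - 1/3*6) = 55 + (1/3 - 2) = 55 - 5/3 = 160/3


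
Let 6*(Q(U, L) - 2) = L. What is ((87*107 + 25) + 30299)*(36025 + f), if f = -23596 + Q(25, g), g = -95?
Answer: 984100601/2 ≈ 4.9205e+8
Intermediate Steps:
Q(U, L) = 2 + L/6
f = -141659/6 (f = -23596 + (2 + (1/6)*(-95)) = -23596 + (2 - 95/6) = -23596 - 83/6 = -141659/6 ≈ -23610.)
((87*107 + 25) + 30299)*(36025 + f) = ((87*107 + 25) + 30299)*(36025 - 141659/6) = ((9309 + 25) + 30299)*(74491/6) = (9334 + 30299)*(74491/6) = 39633*(74491/6) = 984100601/2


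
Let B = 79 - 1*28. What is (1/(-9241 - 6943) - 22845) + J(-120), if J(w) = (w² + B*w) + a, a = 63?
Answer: -234700369/16184 ≈ -14502.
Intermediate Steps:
B = 51 (B = 79 - 28 = 51)
J(w) = 63 + w² + 51*w (J(w) = (w² + 51*w) + 63 = 63 + w² + 51*w)
(1/(-9241 - 6943) - 22845) + J(-120) = (1/(-9241 - 6943) - 22845) + (63 + (-120)² + 51*(-120)) = (1/(-16184) - 22845) + (63 + 14400 - 6120) = (-1/16184 - 22845) + 8343 = -369723481/16184 + 8343 = -234700369/16184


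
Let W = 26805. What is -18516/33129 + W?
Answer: 296001443/11043 ≈ 26804.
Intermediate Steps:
-18516/33129 + W = -18516/33129 + 26805 = -18516*1/33129 + 26805 = -6172/11043 + 26805 = 296001443/11043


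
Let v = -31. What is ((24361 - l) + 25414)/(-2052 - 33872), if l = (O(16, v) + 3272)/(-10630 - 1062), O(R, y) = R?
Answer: -145493147/105005852 ≈ -1.3856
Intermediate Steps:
l = -822/2923 (l = (16 + 3272)/(-10630 - 1062) = 3288/(-11692) = 3288*(-1/11692) = -822/2923 ≈ -0.28122)
((24361 - l) + 25414)/(-2052 - 33872) = ((24361 - 1*(-822/2923)) + 25414)/(-2052 - 33872) = ((24361 + 822/2923) + 25414)/(-35924) = (71208025/2923 + 25414)*(-1/35924) = (145493147/2923)*(-1/35924) = -145493147/105005852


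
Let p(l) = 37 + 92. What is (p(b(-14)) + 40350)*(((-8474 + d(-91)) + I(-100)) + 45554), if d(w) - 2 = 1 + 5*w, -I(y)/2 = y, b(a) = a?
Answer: 1490760612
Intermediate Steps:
I(y) = -2*y
p(l) = 129
d(w) = 3 + 5*w (d(w) = 2 + (1 + 5*w) = 3 + 5*w)
(p(b(-14)) + 40350)*(((-8474 + d(-91)) + I(-100)) + 45554) = (129 + 40350)*(((-8474 + (3 + 5*(-91))) - 2*(-100)) + 45554) = 40479*(((-8474 + (3 - 455)) + 200) + 45554) = 40479*(((-8474 - 452) + 200) + 45554) = 40479*((-8926 + 200) + 45554) = 40479*(-8726 + 45554) = 40479*36828 = 1490760612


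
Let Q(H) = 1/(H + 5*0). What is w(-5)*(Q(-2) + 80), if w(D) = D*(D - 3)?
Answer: 3180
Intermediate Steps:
w(D) = D*(-3 + D)
Q(H) = 1/H (Q(H) = 1/(H + 0) = 1/H)
w(-5)*(Q(-2) + 80) = (-5*(-3 - 5))*(1/(-2) + 80) = (-5*(-8))*(-½ + 80) = 40*(159/2) = 3180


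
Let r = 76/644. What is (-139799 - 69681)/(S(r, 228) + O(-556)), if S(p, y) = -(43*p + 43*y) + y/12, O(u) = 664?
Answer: 16863140/734649 ≈ 22.954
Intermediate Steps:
r = 19/161 (r = 76*(1/644) = 19/161 ≈ 0.11801)
S(p, y) = -43*p - 515*y/12 (S(p, y) = -(43*p + 43*y) + y*(1/12) = -43*(p + y) + y/12 = (-43*p - 43*y) + y/12 = -43*p - 515*y/12)
(-139799 - 69681)/(S(r, 228) + O(-556)) = (-139799 - 69681)/((-43*19/161 - 515/12*228) + 664) = -209480/((-817/161 - 9785) + 664) = -209480/(-1576202/161 + 664) = -209480/(-1469298/161) = -209480*(-161/1469298) = 16863140/734649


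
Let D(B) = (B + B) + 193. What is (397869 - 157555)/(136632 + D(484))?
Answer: 240314/137793 ≈ 1.7440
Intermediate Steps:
D(B) = 193 + 2*B (D(B) = 2*B + 193 = 193 + 2*B)
(397869 - 157555)/(136632 + D(484)) = (397869 - 157555)/(136632 + (193 + 2*484)) = 240314/(136632 + (193 + 968)) = 240314/(136632 + 1161) = 240314/137793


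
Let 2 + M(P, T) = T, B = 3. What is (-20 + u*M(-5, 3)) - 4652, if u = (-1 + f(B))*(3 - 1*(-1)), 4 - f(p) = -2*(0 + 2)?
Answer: -4644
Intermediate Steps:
f(p) = 8 (f(p) = 4 - (-2)*(0 + 2) = 4 - (-2)*2 = 4 - 1*(-4) = 4 + 4 = 8)
M(P, T) = -2 + T
u = 28 (u = (-1 + 8)*(3 - 1*(-1)) = 7*(3 + 1) = 7*4 = 28)
(-20 + u*M(-5, 3)) - 4652 = (-20 + 28*(-2 + 3)) - 4652 = (-20 + 28*1) - 4652 = (-20 + 28) - 4652 = 8 - 4652 = -4644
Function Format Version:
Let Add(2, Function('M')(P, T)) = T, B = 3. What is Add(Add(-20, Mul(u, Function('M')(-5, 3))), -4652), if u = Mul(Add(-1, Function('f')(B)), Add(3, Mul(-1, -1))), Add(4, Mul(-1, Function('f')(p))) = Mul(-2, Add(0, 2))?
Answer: -4644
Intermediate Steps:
Function('f')(p) = 8 (Function('f')(p) = Add(4, Mul(-1, Mul(-2, Add(0, 2)))) = Add(4, Mul(-1, Mul(-2, 2))) = Add(4, Mul(-1, -4)) = Add(4, 4) = 8)
Function('M')(P, T) = Add(-2, T)
u = 28 (u = Mul(Add(-1, 8), Add(3, Mul(-1, -1))) = Mul(7, Add(3, 1)) = Mul(7, 4) = 28)
Add(Add(-20, Mul(u, Function('M')(-5, 3))), -4652) = Add(Add(-20, Mul(28, Add(-2, 3))), -4652) = Add(Add(-20, Mul(28, 1)), -4652) = Add(Add(-20, 28), -4652) = Add(8, -4652) = -4644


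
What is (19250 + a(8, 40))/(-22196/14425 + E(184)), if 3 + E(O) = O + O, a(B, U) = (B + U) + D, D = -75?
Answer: 277291775/5242929 ≈ 52.889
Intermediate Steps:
a(B, U) = -75 + B + U (a(B, U) = (B + U) - 75 = -75 + B + U)
E(O) = -3 + 2*O (E(O) = -3 + (O + O) = -3 + 2*O)
(19250 + a(8, 40))/(-22196/14425 + E(184)) = (19250 + (-75 + 8 + 40))/(-22196/14425 + (-3 + 2*184)) = (19250 - 27)/(-22196*1/14425 + (-3 + 368)) = 19223/(-22196/14425 + 365) = 19223/(5242929/14425) = 19223*(14425/5242929) = 277291775/5242929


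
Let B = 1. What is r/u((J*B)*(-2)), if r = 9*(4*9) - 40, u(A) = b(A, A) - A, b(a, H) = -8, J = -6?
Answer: -71/5 ≈ -14.200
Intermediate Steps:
u(A) = -8 - A
r = 284 (r = 9*36 - 40 = 324 - 40 = 284)
r/u((J*B)*(-2)) = 284/(-8 - (-6*1)*(-2)) = 284/(-8 - (-6)*(-2)) = 284/(-8 - 1*12) = 284/(-8 - 12) = 284/(-20) = 284*(-1/20) = -71/5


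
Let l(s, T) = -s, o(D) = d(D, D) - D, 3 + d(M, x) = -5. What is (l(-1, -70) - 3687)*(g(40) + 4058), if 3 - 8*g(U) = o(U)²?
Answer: -55590409/4 ≈ -1.3898e+7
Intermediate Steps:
d(M, x) = -8 (d(M, x) = -3 - 5 = -8)
o(D) = -8 - D
g(U) = 3/8 - (-8 - U)²/8
(l(-1, -70) - 3687)*(g(40) + 4058) = (-1*(-1) - 3687)*((3/8 - (8 + 40)²/8) + 4058) = (1 - 3687)*((3/8 - ⅛*48²) + 4058) = -3686*((3/8 - ⅛*2304) + 4058) = -3686*((3/8 - 288) + 4058) = -3686*(-2301/8 + 4058) = -3686*30163/8 = -55590409/4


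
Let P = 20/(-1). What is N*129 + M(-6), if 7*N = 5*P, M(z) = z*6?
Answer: -13152/7 ≈ -1878.9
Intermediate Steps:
P = -20 (P = 20*(-1) = -20)
M(z) = 6*z
N = -100/7 (N = (5*(-20))/7 = (⅐)*(-100) = -100/7 ≈ -14.286)
N*129 + M(-6) = -100/7*129 + 6*(-6) = -12900/7 - 36 = -13152/7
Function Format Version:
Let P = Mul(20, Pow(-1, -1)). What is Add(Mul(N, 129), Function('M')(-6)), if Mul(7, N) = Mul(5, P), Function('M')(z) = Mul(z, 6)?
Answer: Rational(-13152, 7) ≈ -1878.9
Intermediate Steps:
P = -20 (P = Mul(20, -1) = -20)
Function('M')(z) = Mul(6, z)
N = Rational(-100, 7) (N = Mul(Rational(1, 7), Mul(5, -20)) = Mul(Rational(1, 7), -100) = Rational(-100, 7) ≈ -14.286)
Add(Mul(N, 129), Function('M')(-6)) = Add(Mul(Rational(-100, 7), 129), Mul(6, -6)) = Add(Rational(-12900, 7), -36) = Rational(-13152, 7)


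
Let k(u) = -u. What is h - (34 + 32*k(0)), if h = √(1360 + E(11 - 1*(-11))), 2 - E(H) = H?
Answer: -34 + 2*√335 ≈ 2.6060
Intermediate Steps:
E(H) = 2 - H
h = 2*√335 (h = √(1360 + (2 - (11 - 1*(-11)))) = √(1360 + (2 - (11 + 11))) = √(1360 + (2 - 1*22)) = √(1360 + (2 - 22)) = √(1360 - 20) = √1340 = 2*√335 ≈ 36.606)
h - (34 + 32*k(0)) = 2*√335 - (34 + 32*(-1*0)) = 2*√335 - (34 + 32*0) = 2*√335 - (34 + 0) = 2*√335 - 1*34 = 2*√335 - 34 = -34 + 2*√335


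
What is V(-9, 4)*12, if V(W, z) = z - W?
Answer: 156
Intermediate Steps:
V(-9, 4)*12 = (4 - 1*(-9))*12 = (4 + 9)*12 = 13*12 = 156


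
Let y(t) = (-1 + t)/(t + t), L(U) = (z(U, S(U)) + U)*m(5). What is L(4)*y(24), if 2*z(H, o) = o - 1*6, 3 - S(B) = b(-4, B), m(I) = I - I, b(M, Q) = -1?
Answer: 0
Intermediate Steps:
m(I) = 0
S(B) = 4 (S(B) = 3 - 1*(-1) = 3 + 1 = 4)
z(H, o) = -3 + o/2 (z(H, o) = (o - 1*6)/2 = (o - 6)/2 = (-6 + o)/2 = -3 + o/2)
L(U) = 0 (L(U) = ((-3 + (1/2)*4) + U)*0 = ((-3 + 2) + U)*0 = (-1 + U)*0 = 0)
y(t) = (-1 + t)/(2*t) (y(t) = (-1 + t)/((2*t)) = (-1 + t)*(1/(2*t)) = (-1 + t)/(2*t))
L(4)*y(24) = 0*((1/2)*(-1 + 24)/24) = 0*((1/2)*(1/24)*23) = 0*(23/48) = 0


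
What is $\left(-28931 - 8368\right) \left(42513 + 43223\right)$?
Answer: $-3197867064$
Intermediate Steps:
$\left(-28931 - 8368\right) \left(42513 + 43223\right) = \left(-37299\right) 85736 = -3197867064$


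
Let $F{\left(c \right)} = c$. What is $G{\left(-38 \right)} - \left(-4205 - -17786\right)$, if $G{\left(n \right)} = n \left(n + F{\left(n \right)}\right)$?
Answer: $-10693$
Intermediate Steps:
$G{\left(n \right)} = 2 n^{2}$ ($G{\left(n \right)} = n \left(n + n\right) = n 2 n = 2 n^{2}$)
$G{\left(-38 \right)} - \left(-4205 - -17786\right) = 2 \left(-38\right)^{2} - \left(-4205 - -17786\right) = 2 \cdot 1444 - \left(-4205 + 17786\right) = 2888 - 13581 = -10693$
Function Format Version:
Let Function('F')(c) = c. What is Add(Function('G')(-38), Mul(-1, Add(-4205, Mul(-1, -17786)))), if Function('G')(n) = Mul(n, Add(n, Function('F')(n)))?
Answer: -10693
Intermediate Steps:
Function('G')(n) = Mul(2, Pow(n, 2)) (Function('G')(n) = Mul(n, Add(n, n)) = Mul(n, Mul(2, n)) = Mul(2, Pow(n, 2)))
Add(Function('G')(-38), Mul(-1, Add(-4205, Mul(-1, -17786)))) = Add(Mul(2, Pow(-38, 2)), Mul(-1, Add(-4205, Mul(-1, -17786)))) = Add(Mul(2, 1444), Mul(-1, Add(-4205, 17786))) = Add(2888, Mul(-1, 13581)) = Add(2888, -13581) = -10693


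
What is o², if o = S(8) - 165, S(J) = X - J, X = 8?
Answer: 27225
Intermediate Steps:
S(J) = 8 - J
o = -165 (o = (8 - 1*8) - 165 = (8 - 8) - 165 = 0 - 165 = -165)
o² = (-165)² = 27225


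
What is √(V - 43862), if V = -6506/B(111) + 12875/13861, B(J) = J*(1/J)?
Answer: I*√9676890443753/13861 ≈ 224.43*I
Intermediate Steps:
B(J) = 1 (B(J) = J/J = 1)
V = -90166791/13861 (V = -6506/1 + 12875/13861 = -6506*1 + 12875*(1/13861) = -6506 + 12875/13861 = -90166791/13861 ≈ -6505.1)
√(V - 43862) = √(-90166791/13861 - 43862) = √(-698137973/13861) = I*√9676890443753/13861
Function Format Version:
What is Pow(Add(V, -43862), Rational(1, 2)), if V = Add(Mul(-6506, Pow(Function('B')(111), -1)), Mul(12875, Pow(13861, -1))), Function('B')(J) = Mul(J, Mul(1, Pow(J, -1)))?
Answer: Mul(Rational(1, 13861), I, Pow(9676890443753, Rational(1, 2))) ≈ Mul(224.43, I)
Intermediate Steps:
Function('B')(J) = 1 (Function('B')(J) = Mul(J, Pow(J, -1)) = 1)
V = Rational(-90166791, 13861) (V = Add(Mul(-6506, Pow(1, -1)), Mul(12875, Pow(13861, -1))) = Add(Mul(-6506, 1), Mul(12875, Rational(1, 13861))) = Add(-6506, Rational(12875, 13861)) = Rational(-90166791, 13861) ≈ -6505.1)
Pow(Add(V, -43862), Rational(1, 2)) = Pow(Add(Rational(-90166791, 13861), -43862), Rational(1, 2)) = Pow(Rational(-698137973, 13861), Rational(1, 2)) = Mul(Rational(1, 13861), I, Pow(9676890443753, Rational(1, 2)))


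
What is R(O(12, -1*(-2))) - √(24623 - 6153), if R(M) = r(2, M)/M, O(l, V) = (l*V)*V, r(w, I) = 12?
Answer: ¼ - √18470 ≈ -135.65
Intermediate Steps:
O(l, V) = l*V² (O(l, V) = (V*l)*V = l*V²)
R(M) = 12/M
R(O(12, -1*(-2))) - √(24623 - 6153) = 12/((12*(-1*(-2))²)) - √(24623 - 6153) = 12/((12*2²)) - √18470 = 12/((12*4)) - √18470 = 12/48 - √18470 = 12*(1/48) - √18470 = ¼ - √18470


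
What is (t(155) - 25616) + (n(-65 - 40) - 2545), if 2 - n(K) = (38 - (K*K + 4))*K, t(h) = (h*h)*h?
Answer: 2541661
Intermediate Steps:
t(h) = h**3 (t(h) = h**2*h = h**3)
n(K) = 2 - K*(34 - K**2) (n(K) = 2 - (38 - (K*K + 4))*K = 2 - (38 - (K**2 + 4))*K = 2 - (38 - (4 + K**2))*K = 2 - (38 + (-4 - K**2))*K = 2 - (34 - K**2)*K = 2 - K*(34 - K**2))
(t(155) - 25616) + (n(-65 - 40) - 2545) = (155**3 - 25616) + ((2 + (-65 - 40)**3 - 34*(-65 - 40)) - 2545) = (3723875 - 25616) + ((2 + (-105)**3 - 34*(-105)) - 2545) = 3698259 + ((2 - 1157625 + 3570) - 2545) = 3698259 + (-1154053 - 2545) = 3698259 - 1156598 = 2541661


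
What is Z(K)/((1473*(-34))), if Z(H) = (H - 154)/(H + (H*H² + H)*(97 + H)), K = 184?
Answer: -5/14611778347664 ≈ -3.4219e-13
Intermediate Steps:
Z(H) = (-154 + H)/(H + (97 + H)*(H + H³)) (Z(H) = (-154 + H)/(H + (H³ + H)*(97 + H)) = (-154 + H)/(H + (H + H³)*(97 + H)) = (-154 + H)/(H + (97 + H)*(H + H³)))
Z(K)/((1473*(-34))) = ((-154 + 184)/(184*(98 + 184 + 184³ + 97*184²)))/((1473*(-34))) = ((1/184)*30/(98 + 184 + 6229504 + 97*33856))/(-50082) = ((1/184)*30/(98 + 184 + 6229504 + 3284032))*(-1/50082) = ((1/184)*30/9513818)*(-1/50082) = ((1/184)*(1/9513818)*30)*(-1/50082) = (15/875271256)*(-1/50082) = -5/14611778347664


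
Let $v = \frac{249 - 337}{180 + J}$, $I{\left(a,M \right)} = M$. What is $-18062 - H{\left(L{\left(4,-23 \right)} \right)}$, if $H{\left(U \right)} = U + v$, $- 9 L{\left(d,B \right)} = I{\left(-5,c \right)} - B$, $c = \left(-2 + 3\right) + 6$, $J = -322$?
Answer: $- \frac{3846628}{213} \approx -18059.0$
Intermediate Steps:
$c = 7$ ($c = 1 + 6 = 7$)
$v = \frac{44}{71}$ ($v = \frac{249 - 337}{180 - 322} = - \frac{88}{-142} = \left(-88\right) \left(- \frac{1}{142}\right) = \frac{44}{71} \approx 0.61972$)
$L{\left(d,B \right)} = - \frac{7}{9} + \frac{B}{9}$ ($L{\left(d,B \right)} = - \frac{7 - B}{9} = - \frac{7}{9} + \frac{B}{9}$)
$H{\left(U \right)} = \frac{44}{71} + U$ ($H{\left(U \right)} = U + \frac{44}{71} = \frac{44}{71} + U$)
$-18062 - H{\left(L{\left(4,-23 \right)} \right)} = -18062 - \left(\frac{44}{71} + \left(- \frac{7}{9} + \frac{1}{9} \left(-23\right)\right)\right) = -18062 - \left(\frac{44}{71} - \frac{10}{3}\right) = -18062 - - \frac{578}{213} = -18062 + \frac{578}{213} = - \frac{3846628}{213}$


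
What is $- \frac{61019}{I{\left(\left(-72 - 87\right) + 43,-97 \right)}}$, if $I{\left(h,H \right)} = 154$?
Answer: $- \frac{8717}{22} \approx -396.23$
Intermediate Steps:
$- \frac{61019}{I{\left(\left(-72 - 87\right) + 43,-97 \right)}} = - \frac{61019}{154} = \left(-61019\right) \frac{1}{154} = - \frac{8717}{22}$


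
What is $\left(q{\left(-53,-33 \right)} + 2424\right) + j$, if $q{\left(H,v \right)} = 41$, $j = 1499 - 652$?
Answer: $3312$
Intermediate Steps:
$j = 847$
$\left(q{\left(-53,-33 \right)} + 2424\right) + j = \left(41 + 2424\right) + 847 = 2465 + 847 = 3312$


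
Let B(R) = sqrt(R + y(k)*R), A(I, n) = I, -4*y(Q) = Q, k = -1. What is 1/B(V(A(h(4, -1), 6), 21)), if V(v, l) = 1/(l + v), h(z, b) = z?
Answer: 2*sqrt(5) ≈ 4.4721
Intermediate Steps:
y(Q) = -Q/4
B(R) = sqrt(5)*sqrt(R)/2 (B(R) = sqrt(R + (-1/4*(-1))*R) = sqrt(R + R/4) = sqrt(5*R/4) = sqrt(5)*sqrt(R)/2)
1/B(V(A(h(4, -1), 6), 21)) = 1/(sqrt(5)*sqrt(1/(21 + 4))/2) = 1/(sqrt(5)*sqrt(1/25)/2) = 1/((1/2)*sqrt(5)*(1/5)) = 1/(sqrt(5)/10) = 2*sqrt(5)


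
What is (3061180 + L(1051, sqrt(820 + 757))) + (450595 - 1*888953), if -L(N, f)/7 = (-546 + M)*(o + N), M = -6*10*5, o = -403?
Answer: 6460278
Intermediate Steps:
M = -300 (M = -60*5 = -300)
L(N, f) = -2386566 + 5922*N (L(N, f) = -7*(-546 - 300)*(-403 + N) = -(-5922)*(-403 + N) = -7*(340938 - 846*N) = -2386566 + 5922*N)
(3061180 + L(1051, sqrt(820 + 757))) + (450595 - 1*888953) = (3061180 + (-2386566 + 5922*1051)) + (450595 - 1*888953) = (3061180 + (-2386566 + 6224022)) + (450595 - 888953) = (3061180 + 3837456) - 438358 = 6898636 - 438358 = 6460278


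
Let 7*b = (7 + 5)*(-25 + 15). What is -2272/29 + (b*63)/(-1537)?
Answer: -119336/1537 ≈ -77.642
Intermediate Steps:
b = -120/7 (b = ((7 + 5)*(-25 + 15))/7 = (12*(-10))/7 = (⅐)*(-120) = -120/7 ≈ -17.143)
-2272/29 + (b*63)/(-1537) = -2272/29 - 120/7*63/(-1537) = -2272*1/29 - 1080*(-1/1537) = -2272/29 + 1080/1537 = -119336/1537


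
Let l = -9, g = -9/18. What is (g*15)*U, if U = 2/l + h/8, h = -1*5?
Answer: 305/48 ≈ 6.3542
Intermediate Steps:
g = -1/2 (g = -9*1/18 = -1/2 ≈ -0.50000)
h = -5
U = -61/72 (U = 2/(-9) - 5/8 = 2*(-1/9) - 5*1/8 = -2/9 - 5/8 = -61/72 ≈ -0.84722)
(g*15)*U = -1/2*15*(-61/72) = -15/2*(-61/72) = 305/48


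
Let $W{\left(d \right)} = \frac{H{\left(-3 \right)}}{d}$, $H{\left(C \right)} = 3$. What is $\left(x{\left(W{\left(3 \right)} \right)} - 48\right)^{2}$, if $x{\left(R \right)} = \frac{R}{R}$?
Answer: $2209$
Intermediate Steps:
$W{\left(d \right)} = \frac{3}{d}$
$x{\left(R \right)} = 1$
$\left(x{\left(W{\left(3 \right)} \right)} - 48\right)^{2} = \left(1 - 48\right)^{2} = \left(-47\right)^{2} = 2209$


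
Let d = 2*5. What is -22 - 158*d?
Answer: -1602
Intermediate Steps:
d = 10
-22 - 158*d = -22 - 158*10 = -22 - 1580 = -1602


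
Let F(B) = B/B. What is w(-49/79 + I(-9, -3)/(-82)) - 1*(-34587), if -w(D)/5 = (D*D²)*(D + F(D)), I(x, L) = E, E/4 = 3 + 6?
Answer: 3806731645934390907/110063619836641 ≈ 34587.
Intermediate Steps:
E = 36 (E = 4*(3 + 6) = 4*9 = 36)
I(x, L) = 36
F(B) = 1
w(D) = -5*D³*(1 + D) (w(D) = -5*D*D²*(D + 1) = -5*D³*(1 + D))
w(-49/79 + I(-9, -3)/(-82)) - 1*(-34587) = 5*(-49/79 + 36/(-82))³*(-1 - (-49/79 + 36/(-82))) - 1*(-34587) = 5*(-49*1/79 + 36*(-1/82))³*(-1 - (-49*1/79 + 36*(-1/82))) + 34587 = 5*(-49/79 - 18/41)³*(-1 - (-49/79 - 18/41)) + 34587 = 5*(-3431/3239)³*(-1 - 1*(-3431/3239)) + 34587 = 5*(-40388911991/33980740919)*(-1 + 3431/3239) + 34587 = 5*(-40388911991/33980740919)*(192/3239) + 34587 = -38773355511360/110063619836641 + 34587 = 3806731645934390907/110063619836641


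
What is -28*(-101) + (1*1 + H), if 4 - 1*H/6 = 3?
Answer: 2835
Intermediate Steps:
H = 6 (H = 24 - 6*3 = 24 - 18 = 6)
-28*(-101) + (1*1 + H) = -28*(-101) + (1*1 + 6) = 2828 + (1 + 6) = 2828 + 7 = 2835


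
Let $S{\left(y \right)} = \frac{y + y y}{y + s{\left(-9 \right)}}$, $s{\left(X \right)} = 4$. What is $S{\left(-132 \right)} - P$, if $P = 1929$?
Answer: $- \frac{66051}{32} \approx -2064.1$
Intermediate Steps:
$S{\left(y \right)} = \frac{y + y^{2}}{4 + y}$ ($S{\left(y \right)} = \frac{y + y y}{y + 4} = \frac{y + y^{2}}{4 + y}$)
$S{\left(-132 \right)} - P = - \frac{132 \left(1 - 132\right)}{4 - 132} - 1929 = \left(-132\right) \frac{1}{-128} \left(-131\right) - 1929 = \left(-132\right) \left(- \frac{1}{128}\right) \left(-131\right) - 1929 = - \frac{4323}{32} - 1929 = - \frac{66051}{32}$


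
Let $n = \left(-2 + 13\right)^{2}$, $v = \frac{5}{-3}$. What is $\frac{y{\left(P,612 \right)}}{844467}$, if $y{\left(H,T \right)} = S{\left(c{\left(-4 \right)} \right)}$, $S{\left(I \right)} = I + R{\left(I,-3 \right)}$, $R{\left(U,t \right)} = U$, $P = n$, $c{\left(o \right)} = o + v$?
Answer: $- \frac{34}{2533401} \approx -1.3421 \cdot 10^{-5}$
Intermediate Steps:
$v = - \frac{5}{3}$ ($v = 5 \left(- \frac{1}{3}\right) = - \frac{5}{3} \approx -1.6667$)
$n = 121$ ($n = 11^{2} = 121$)
$c{\left(o \right)} = - \frac{5}{3} + o$ ($c{\left(o \right)} = o - \frac{5}{3} = - \frac{5}{3} + o$)
$P = 121$
$S{\left(I \right)} = 2 I$ ($S{\left(I \right)} = I + I = 2 I$)
$y{\left(H,T \right)} = - \frac{34}{3}$ ($y{\left(H,T \right)} = 2 \left(- \frac{5}{3} - 4\right) = 2 \left(- \frac{17}{3}\right) = - \frac{34}{3}$)
$\frac{y{\left(P,612 \right)}}{844467} = - \frac{34}{3 \cdot 844467} = \left(- \frac{34}{3}\right) \frac{1}{844467} = - \frac{34}{2533401}$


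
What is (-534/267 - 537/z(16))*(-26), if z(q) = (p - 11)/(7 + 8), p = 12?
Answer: 209482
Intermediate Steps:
z(q) = 1/15 (z(q) = (12 - 11)/(7 + 8) = 1/15)
(-534/267 - 537/z(16))*(-26) = (-534/267 - 537/1/15)*(-26) = (-534*1/267 - 537*15)*(-26) = (-2 - 8055)*(-26) = -8057*(-26) = 209482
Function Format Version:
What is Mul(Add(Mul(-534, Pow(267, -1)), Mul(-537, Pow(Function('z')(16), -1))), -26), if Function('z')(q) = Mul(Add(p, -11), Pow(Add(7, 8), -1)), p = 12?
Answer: 209482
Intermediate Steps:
Function('z')(q) = Rational(1, 15) (Function('z')(q) = Mul(Add(12, -11), Pow(Add(7, 8), -1)) = Mul(1, Pow(15, -1)) = Mul(1, Rational(1, 15)) = Rational(1, 15))
Mul(Add(Mul(-534, Pow(267, -1)), Mul(-537, Pow(Function('z')(16), -1))), -26) = Mul(Add(Mul(-534, Pow(267, -1)), Mul(-537, Pow(Rational(1, 15), -1))), -26) = Mul(Add(Mul(-534, Rational(1, 267)), Mul(-537, 15)), -26) = Mul(Add(-2, -8055), -26) = Mul(-8057, -26) = 209482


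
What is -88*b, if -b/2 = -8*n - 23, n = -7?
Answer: 5808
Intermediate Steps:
b = -66 (b = -2*(-8*(-7) - 23) = -2*(56 - 23) = -2*33 = -66)
-88*b = -88*(-66) = 5808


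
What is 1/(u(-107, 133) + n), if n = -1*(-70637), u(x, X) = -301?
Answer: 1/70336 ≈ 1.4217e-5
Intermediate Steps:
n = 70637
1/(u(-107, 133) + n) = 1/(-301 + 70637) = 1/70336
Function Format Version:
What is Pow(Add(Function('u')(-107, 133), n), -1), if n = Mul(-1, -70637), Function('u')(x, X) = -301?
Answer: Rational(1, 70336) ≈ 1.4217e-5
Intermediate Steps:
n = 70637
Pow(Add(Function('u')(-107, 133), n), -1) = Pow(Add(-301, 70637), -1) = Pow(70336, -1) = Rational(1, 70336)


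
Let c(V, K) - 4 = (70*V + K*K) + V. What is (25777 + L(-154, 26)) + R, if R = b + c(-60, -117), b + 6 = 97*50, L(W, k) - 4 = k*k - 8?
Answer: 40726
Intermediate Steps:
L(W, k) = -4 + k**2 (L(W, k) = 4 + (k*k - 8) = 4 + (k**2 - 8) = 4 + (-8 + k**2) = -4 + k**2)
c(V, K) = 4 + K**2 + 71*V (c(V, K) = 4 + ((70*V + K*K) + V) = 4 + ((70*V + K**2) + V) = 4 + ((K**2 + 70*V) + V) = 4 + (K**2 + 71*V) = 4 + K**2 + 71*V)
b = 4844 (b = -6 + 97*50 = -6 + 4850 = 4844)
R = 14277 (R = 4844 + (4 + (-117)**2 + 71*(-60)) = 4844 + (4 + 13689 - 4260) = 4844 + 9433 = 14277)
(25777 + L(-154, 26)) + R = (25777 + (-4 + 26**2)) + 14277 = (25777 + (-4 + 676)) + 14277 = (25777 + 672) + 14277 = 26449 + 14277 = 40726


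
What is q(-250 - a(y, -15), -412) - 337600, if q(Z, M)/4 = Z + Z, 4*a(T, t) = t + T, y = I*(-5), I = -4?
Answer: -339610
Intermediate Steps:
y = 20 (y = -4*(-5) = 20)
a(T, t) = T/4 + t/4 (a(T, t) = (t + T)/4 = (T + t)/4 = T/4 + t/4)
q(Z, M) = 8*Z (q(Z, M) = 4*(Z + Z) = 4*(2*Z) = 8*Z)
q(-250 - a(y, -15), -412) - 337600 = 8*(-250 - ((¼)*20 + (¼)*(-15))) - 337600 = 8*(-250 - (5 - 15/4)) - 337600 = 8*(-250 - 1*5/4) - 337600 = 8*(-250 - 5/4) - 337600 = 8*(-1005/4) - 337600 = -2010 - 337600 = -339610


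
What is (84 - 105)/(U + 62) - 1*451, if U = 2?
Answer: -28885/64 ≈ -451.33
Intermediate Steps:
(84 - 105)/(U + 62) - 1*451 = (84 - 105)/(2 + 62) - 1*451 = -21/64 - 451 = -28885/64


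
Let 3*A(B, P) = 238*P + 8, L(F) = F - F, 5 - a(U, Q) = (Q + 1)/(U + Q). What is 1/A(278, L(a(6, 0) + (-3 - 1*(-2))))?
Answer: 3/8 ≈ 0.37500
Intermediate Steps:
a(U, Q) = 5 - (1 + Q)/(Q + U) (a(U, Q) = 5 - (Q + 1)/(U + Q) = 5 - (1 + Q)/(Q + U))
L(F) = 0
A(B, P) = 8/3 + 238*P/3 (A(B, P) = (238*P + 8)/3 = (8 + 238*P)/3 = 8/3 + 238*P/3)
1/A(278, L(a(6, 0) + (-3 - 1*(-2)))) = 1/(8/3 + (238/3)*0) = 1/(8/3 + 0) = 1/(8/3) = 3/8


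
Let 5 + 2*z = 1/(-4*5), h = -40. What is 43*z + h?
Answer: -5943/40 ≈ -148.57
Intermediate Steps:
z = -101/40 (z = -5/2 + 1/(2*((-4*5))) = -5/2 + 1/(2*((-2*10))) = -5/2 + (½)/(-20) = -5/2 + (½)*(-1/20) = -5/2 - 1/40 = -101/40 ≈ -2.5250)
43*z + h = 43*(-101/40) - 40 = -4343/40 - 40 = -5943/40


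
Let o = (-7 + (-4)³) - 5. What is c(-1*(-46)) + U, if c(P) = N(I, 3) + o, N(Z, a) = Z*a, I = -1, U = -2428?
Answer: -2507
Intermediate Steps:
o = -76 (o = (-7 - 64) - 5 = -71 - 5 = -76)
c(P) = -79 (c(P) = -1*3 - 76 = -3 - 76 = -79)
c(-1*(-46)) + U = -79 - 2428 = -2507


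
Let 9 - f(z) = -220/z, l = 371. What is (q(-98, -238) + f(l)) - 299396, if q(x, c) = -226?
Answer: -111156203/371 ≈ -2.9961e+5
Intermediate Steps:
f(z) = 9 + 220/z (f(z) = 9 - (-220)/z = 9 + 220/z)
(q(-98, -238) + f(l)) - 299396 = (-226 + (9 + 220/371)) - 299396 = (-226 + 3559/371) - 299396 = -80287/371 - 299396 = -111156203/371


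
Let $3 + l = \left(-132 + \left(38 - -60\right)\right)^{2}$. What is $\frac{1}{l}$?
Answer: $\frac{1}{1153} \approx 0.0008673$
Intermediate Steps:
$l = 1153$ ($l = -3 + \left(-132 + \left(38 - -60\right)\right)^{2} = -3 + \left(-132 + \left(38 + 60\right)\right)^{2} = -3 + \left(-132 + 98\right)^{2} = -3 + \left(-34\right)^{2} = -3 + 1156 = 1153$)
$\frac{1}{l} = \frac{1}{1153}$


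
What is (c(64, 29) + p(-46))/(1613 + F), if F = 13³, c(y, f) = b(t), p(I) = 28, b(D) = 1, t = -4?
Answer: 29/3810 ≈ 0.0076116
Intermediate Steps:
c(y, f) = 1
F = 2197
(c(64, 29) + p(-46))/(1613 + F) = (1 + 28)/(1613 + 2197) = 29/3810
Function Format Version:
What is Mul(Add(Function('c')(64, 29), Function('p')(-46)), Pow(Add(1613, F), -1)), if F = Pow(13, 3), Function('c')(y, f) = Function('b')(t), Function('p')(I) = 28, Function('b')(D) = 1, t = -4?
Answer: Rational(29, 3810) ≈ 0.0076116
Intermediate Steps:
Function('c')(y, f) = 1
F = 2197
Mul(Add(Function('c')(64, 29), Function('p')(-46)), Pow(Add(1613, F), -1)) = Mul(Add(1, 28), Pow(Add(1613, 2197), -1)) = Mul(29, Pow(3810, -1)) = Mul(29, Rational(1, 3810)) = Rational(29, 3810)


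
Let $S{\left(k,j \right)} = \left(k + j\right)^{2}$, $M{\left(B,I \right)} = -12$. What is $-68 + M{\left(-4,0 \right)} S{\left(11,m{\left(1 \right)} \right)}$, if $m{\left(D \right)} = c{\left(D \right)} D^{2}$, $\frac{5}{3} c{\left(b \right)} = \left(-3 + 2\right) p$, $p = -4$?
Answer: $- \frac{55568}{25} \approx -2222.7$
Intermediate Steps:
$c{\left(b \right)} = \frac{12}{5}$ ($c{\left(b \right)} = \frac{3 \left(-3 + 2\right) \left(-4\right)}{5} = \frac{3 \left(\left(-1\right) \left(-4\right)\right)}{5} = \frac{3}{5} \cdot 4 = \frac{12}{5}$)
$m{\left(D \right)} = \frac{12 D^{2}}{5}$
$S{\left(k,j \right)} = \left(j + k\right)^{2}$
$-68 + M{\left(-4,0 \right)} S{\left(11,m{\left(1 \right)} \right)} = -68 - 12 \left(\frac{12 \cdot 1^{2}}{5} + 11\right)^{2} = -68 - 12 \left(\frac{12}{5} \cdot 1 + 11\right)^{2} = -68 - 12 \left(\frac{12}{5} + 11\right)^{2} = -68 - 12 \left(\frac{67}{5}\right)^{2} = -68 - \frac{53868}{25} = - \frac{55568}{25}$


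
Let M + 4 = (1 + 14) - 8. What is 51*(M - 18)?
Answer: -765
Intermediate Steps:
M = 3 (M = -4 + ((1 + 14) - 8) = -4 + (15 - 8) = -4 + 7 = 3)
51*(M - 18) = 51*(3 - 18) = 51*(-15) = -765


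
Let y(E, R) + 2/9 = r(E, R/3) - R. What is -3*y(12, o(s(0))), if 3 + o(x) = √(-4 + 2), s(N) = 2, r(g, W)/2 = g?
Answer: -241/3 + 3*I*√2 ≈ -80.333 + 4.2426*I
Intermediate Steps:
r(g, W) = 2*g
o(x) = -3 + I*√2 (o(x) = -3 + √(-4 + 2) = -3 + √(-2) = -3 + I*√2)
y(E, R) = -2/9 - R + 2*E (y(E, R) = -2/9 + (2*E - R) = -2/9 + (-R + 2*E) = -2/9 - R + 2*E)
-3*y(12, o(s(0))) = -3*(-2/9 - (-3 + I*√2) + 2*12) = -3*(-2/9 + (3 - I*√2) + 24) = -3*(241/9 - I*√2) = -241/3 + 3*I*√2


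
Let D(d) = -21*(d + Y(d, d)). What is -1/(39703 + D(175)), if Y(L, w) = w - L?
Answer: -1/36028 ≈ -2.7756e-5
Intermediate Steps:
D(d) = -21*d (D(d) = -21*(d + (d - d)) = -21*(d + 0) = -21*d)
-1/(39703 + D(175)) = -1/(39703 - 21*175) = -1/(39703 - 3675) = -1/36028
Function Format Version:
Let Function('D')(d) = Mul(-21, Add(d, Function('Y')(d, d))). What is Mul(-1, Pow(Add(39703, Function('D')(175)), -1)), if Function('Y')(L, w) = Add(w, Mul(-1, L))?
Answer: Rational(-1, 36028) ≈ -2.7756e-5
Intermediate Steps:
Function('D')(d) = Mul(-21, d) (Function('D')(d) = Mul(-21, Add(d, Add(d, Mul(-1, d)))) = Mul(-21, Add(d, 0)) = Mul(-21, d))
Mul(-1, Pow(Add(39703, Function('D')(175)), -1)) = Mul(-1, Pow(Add(39703, Mul(-21, 175)), -1)) = Mul(-1, Pow(Add(39703, -3675), -1)) = Mul(-1, Pow(36028, -1)) = Mul(-1, Rational(1, 36028)) = Rational(-1, 36028)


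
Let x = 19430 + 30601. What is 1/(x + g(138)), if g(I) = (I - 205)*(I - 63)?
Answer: 1/45006 ≈ 2.2219e-5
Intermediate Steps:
g(I) = (-205 + I)*(-63 + I)
x = 50031
1/(x + g(138)) = 1/(50031 + (12915 + 138² - 268*138)) = 1/(50031 + (12915 + 19044 - 36984)) = 1/(50031 - 5025) = 1/45006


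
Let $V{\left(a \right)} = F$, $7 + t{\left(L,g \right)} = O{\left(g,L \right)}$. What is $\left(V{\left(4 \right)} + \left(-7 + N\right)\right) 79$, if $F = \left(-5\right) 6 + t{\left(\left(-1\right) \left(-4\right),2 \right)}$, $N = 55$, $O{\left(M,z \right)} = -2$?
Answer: $711$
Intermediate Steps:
$t{\left(L,g \right)} = -9$ ($t{\left(L,g \right)} = -7 - 2 = -9$)
$F = -39$ ($F = \left(-5\right) 6 - 9 = -30 - 9 = -39$)
$V{\left(a \right)} = -39$
$\left(V{\left(4 \right)} + \left(-7 + N\right)\right) 79 = \left(-39 + \left(-7 + 55\right)\right) 79 = \left(-39 + 48\right) 79 = 9 \cdot 79 = 711$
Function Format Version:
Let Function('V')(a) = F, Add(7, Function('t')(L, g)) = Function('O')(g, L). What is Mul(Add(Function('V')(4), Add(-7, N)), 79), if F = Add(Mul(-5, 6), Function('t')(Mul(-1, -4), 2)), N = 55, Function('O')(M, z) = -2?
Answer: 711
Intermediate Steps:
Function('t')(L, g) = -9 (Function('t')(L, g) = Add(-7, -2) = -9)
F = -39 (F = Add(Mul(-5, 6), -9) = Add(-30, -9) = -39)
Function('V')(a) = -39
Mul(Add(Function('V')(4), Add(-7, N)), 79) = Mul(Add(-39, Add(-7, 55)), 79) = Mul(Add(-39, 48), 79) = Mul(9, 79) = 711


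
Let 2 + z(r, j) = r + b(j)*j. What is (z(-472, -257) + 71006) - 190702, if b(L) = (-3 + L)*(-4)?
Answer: -387450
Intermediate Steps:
b(L) = 12 - 4*L
z(r, j) = -2 + r + j*(12 - 4*j) (z(r, j) = -2 + (r + (12 - 4*j)*j) = -2 + (r + j*(12 - 4*j)) = -2 + r + j*(12 - 4*j))
(z(-472, -257) + 71006) - 190702 = ((-2 - 472 - 4*(-257)*(-3 - 257)) + 71006) - 190702 = ((-2 - 472 - 4*(-257)*(-260)) + 71006) - 190702 = ((-2 - 472 - 267280) + 71006) - 190702 = (-267754 + 71006) - 190702 = -196748 - 190702 = -387450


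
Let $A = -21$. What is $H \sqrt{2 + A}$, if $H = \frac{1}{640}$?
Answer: $\frac{i \sqrt{19}}{640} \approx 0.0068108 i$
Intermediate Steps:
$H = \frac{1}{640} \approx 0.0015625$
$H \sqrt{2 + A} = \frac{\sqrt{2 - 21}}{640} = \frac{\sqrt{-19}}{640} = \frac{i \sqrt{19}}{640}$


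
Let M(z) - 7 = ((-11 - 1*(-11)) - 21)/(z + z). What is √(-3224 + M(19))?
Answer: I*√4646146/38 ≈ 56.723*I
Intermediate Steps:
M(z) = 7 - 21/(2*z) (M(z) = 7 + ((-11 - 1*(-11)) - 21)/(z + z) = 7 + ((-11 + 11) - 21)/((2*z)) = 7 + (0 - 21)*(1/(2*z)) = 7 - 21/(2*z))
√(-3224 + M(19)) = √(-3224 + (7 - 21/2/19)) = √(-3224 + (7 - 21/2*1/19)) = √(-3224 + (7 - 21/38)) = √(-3224 + 245/38) = √(-122267/38) = I*√4646146/38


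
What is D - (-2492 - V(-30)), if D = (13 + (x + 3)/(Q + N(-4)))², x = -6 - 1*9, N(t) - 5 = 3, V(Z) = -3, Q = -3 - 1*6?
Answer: 3114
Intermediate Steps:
Q = -9 (Q = -3 - 6 = -9)
N(t) = 8 (N(t) = 5 + 3 = 8)
x = -15 (x = -6 - 9 = -15)
D = 625 (D = (13 + (-15 + 3)/(-9 + 8))² = (13 - 12/(-1))² = (13 - 12*(-1))² = (13 + 12)² = 25² = 625)
D - (-2492 - V(-30)) = 625 - (-2492 - 1*(-3)) = 625 - (-2492 + 3) = 625 - 1*(-2489) = 625 + 2489 = 3114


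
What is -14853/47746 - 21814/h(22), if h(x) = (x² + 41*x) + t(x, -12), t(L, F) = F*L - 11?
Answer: -1058032927/53045806 ≈ -19.946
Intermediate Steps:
t(L, F) = -11 + F*L
h(x) = -11 + x² + 29*x (h(x) = (x² + 41*x) + (-11 - 12*x) = -11 + x² + 29*x)
-14853/47746 - 21814/h(22) = -14853/47746 - 21814/(-11 + 22² + 29*22) = -14853*1/47746 - 21814/(-11 + 484 + 638) = -14853/47746 - 21814/1111 = -1058032927/53045806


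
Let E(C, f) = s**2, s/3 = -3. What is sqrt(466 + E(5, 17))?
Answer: sqrt(547) ≈ 23.388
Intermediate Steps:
s = -9 (s = 3*(-3) = -9)
E(C, f) = 81 (E(C, f) = (-9)**2 = 81)
sqrt(466 + E(5, 17)) = sqrt(466 + 81) = sqrt(547)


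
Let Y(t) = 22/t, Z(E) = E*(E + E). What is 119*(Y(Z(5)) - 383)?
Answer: -1138116/25 ≈ -45525.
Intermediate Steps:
Z(E) = 2*E² (Z(E) = E*(2*E) = 2*E²)
119*(Y(Z(5)) - 383) = 119*(22/((2*5²)) - 383) = 119*(22/((2*25)) - 383) = 119*(22/50 - 383) = 119*(22*(1/50) - 383) = 119*(11/25 - 383) = 119*(-9564/25) = -1138116/25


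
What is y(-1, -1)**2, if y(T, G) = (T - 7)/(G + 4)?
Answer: 64/9 ≈ 7.1111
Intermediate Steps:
y(T, G) = (-7 + T)/(4 + G)
y(-1, -1)**2 = ((-7 - 1)/(4 - 1))**2 = (-8/3)**2 = 64/9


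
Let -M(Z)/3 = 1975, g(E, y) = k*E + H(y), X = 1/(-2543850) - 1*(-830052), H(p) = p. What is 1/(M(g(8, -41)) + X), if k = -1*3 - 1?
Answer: 2543850/2096455468949 ≈ 1.2134e-6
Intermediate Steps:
k = -4 (k = -3 - 1 = -4)
X = 2111527780199/2543850 (X = -1/2543850 + 830052 = 2111527780199/2543850 ≈ 8.3005e+5)
g(E, y) = y - 4*E (g(E, y) = -4*E + y = y - 4*E)
M(Z) = -5925 (M(Z) = -3*1975 = -5925)
1/(M(g(8, -41)) + X) = 1/(-5925 + 2111527780199/2543850) = 1/(2096455468949/2543850) = 2543850/2096455468949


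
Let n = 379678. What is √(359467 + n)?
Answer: √739145 ≈ 859.74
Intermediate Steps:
√(359467 + n) = √(359467 + 379678) = √739145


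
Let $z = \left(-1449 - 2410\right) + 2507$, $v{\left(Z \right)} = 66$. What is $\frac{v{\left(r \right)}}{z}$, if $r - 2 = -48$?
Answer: $- \frac{33}{676} \approx -0.048817$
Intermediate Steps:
$r = -46$ ($r = 2 - 48 = -46$)
$z = -1352$ ($z = -3859 + 2507 = -1352$)
$\frac{v{\left(r \right)}}{z} = \frac{66}{-1352} = 66 \left(- \frac{1}{1352}\right) = - \frac{33}{676}$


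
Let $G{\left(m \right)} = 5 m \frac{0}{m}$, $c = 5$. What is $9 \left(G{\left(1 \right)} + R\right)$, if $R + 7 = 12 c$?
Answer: $477$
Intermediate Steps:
$G{\left(m \right)} = 0$ ($G{\left(m \right)} = 5 m 0 = 0$)
$R = 53$ ($R = -7 + 12 \cdot 5 = -7 + 60 = 53$)
$9 \left(G{\left(1 \right)} + R\right) = 9 \left(0 + 53\right) = 9 \cdot 53 = 477$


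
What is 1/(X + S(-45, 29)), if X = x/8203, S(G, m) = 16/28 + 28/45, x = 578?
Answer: 2583945/3266398 ≈ 0.79107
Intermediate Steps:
S(G, m) = 376/315 (S(G, m) = 16*(1/28) + 28*(1/45) = 4/7 + 28/45 = 376/315)
X = 578/8203 ≈ 0.070462
1/(X + S(-45, 29)) = 1/(578/8203 + 376/315) = 1/(3266398/2583945) = 2583945/3266398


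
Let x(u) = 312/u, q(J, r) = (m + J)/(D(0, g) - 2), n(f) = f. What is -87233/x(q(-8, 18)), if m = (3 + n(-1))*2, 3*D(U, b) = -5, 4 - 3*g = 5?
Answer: -87233/286 ≈ -305.01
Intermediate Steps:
g = -1/3 (g = 4/3 - 1/3*5 = 4/3 - 5/3 = -1/3 ≈ -0.33333)
D(U, b) = -5/3 (D(U, b) = (1/3)*(-5) = -5/3)
m = 4 (m = (3 - 1)*2 = 2*2 = 4)
q(J, r) = -12/11 - 3*J/11 (q(J, r) = (4 + J)/(-5/3 - 2) = (4 + J)/(-11/3) = (4 + J)*(-3/11) = -12/11 - 3*J/11)
-87233/x(q(-8, 18)) = -87233/(312/(-12/11 - 3/11*(-8))) = -87233/(312/(-12/11 + 24/11)) = -87233/(312/(12/11)) = -87233/(312*(11/12)) = -87233/286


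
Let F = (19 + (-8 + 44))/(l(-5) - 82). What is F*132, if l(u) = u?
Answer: -2420/29 ≈ -83.448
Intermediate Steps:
F = -55/87 (F = (19 + (-8 + 44))/(-5 - 82) = (19 + 36)/(-87) = 55*(-1/87) = -55/87 ≈ -0.63218)
F*132 = -55/87*132 = -2420/29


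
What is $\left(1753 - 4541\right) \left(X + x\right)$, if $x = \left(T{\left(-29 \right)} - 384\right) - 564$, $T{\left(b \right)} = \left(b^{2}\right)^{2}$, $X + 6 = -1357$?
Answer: $-1965456360$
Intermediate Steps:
$X = -1363$ ($X = -6 - 1357 = -1363$)
$T{\left(b \right)} = b^{4}$
$x = 706333$ ($x = \left(\left(-29\right)^{4} - 384\right) - 564 = \left(707281 - 384\right) - 564 = 706897 - 564 = 706333$)
$\left(1753 - 4541\right) \left(X + x\right) = \left(1753 - 4541\right) \left(-1363 + 706333\right) = \left(-2788\right) 704970 = -1965456360$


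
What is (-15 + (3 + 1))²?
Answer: 121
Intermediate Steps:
(-15 + (3 + 1))² = (-15 + 4)² = (-11)² = 121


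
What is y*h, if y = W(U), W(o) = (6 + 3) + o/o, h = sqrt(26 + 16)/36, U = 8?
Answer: 5*sqrt(42)/18 ≈ 1.8002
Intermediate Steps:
h = sqrt(42)/36 (h = sqrt(42)*(1/36) = sqrt(42)/36 ≈ 0.18002)
W(o) = 10 (W(o) = 9 + 1 = 10)
y = 10
y*h = 10*(sqrt(42)/36) = 5*sqrt(42)/18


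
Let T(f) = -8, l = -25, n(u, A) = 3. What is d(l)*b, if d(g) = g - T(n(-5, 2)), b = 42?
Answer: -714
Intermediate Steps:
d(g) = 8 + g (d(g) = g - 1*(-8) = g + 8 = 8 + g)
d(l)*b = (8 - 25)*42 = -17*42 = -714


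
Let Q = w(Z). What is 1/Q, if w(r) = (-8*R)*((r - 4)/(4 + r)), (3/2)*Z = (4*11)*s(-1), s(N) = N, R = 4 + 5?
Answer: -19/1800 ≈ -0.010556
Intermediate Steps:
R = 9
Z = -88/3 (Z = 2*((4*11)*(-1))/3 = 2*(44*(-1))/3 = (⅔)*(-44) = -88/3 ≈ -29.333)
w(r) = -72*(-4 + r)/(4 + r) (w(r) = (-8*9)*((r - 4)/(4 + r)) = -72*(-4 + r)/(4 + r))
Q = -1800/19 (Q = 72*(4 - 1*(-88/3))/(4 - 88/3) = 72*(4 + 88/3)/(-76/3) = 72*(-3/76)*(100/3) = -1800/19 ≈ -94.737)
1/Q = 1/(-1800/19) = -19/1800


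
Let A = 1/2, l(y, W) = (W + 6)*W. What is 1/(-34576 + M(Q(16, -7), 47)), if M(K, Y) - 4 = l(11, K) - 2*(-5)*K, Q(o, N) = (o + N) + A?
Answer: -4/137319 ≈ -2.9129e-5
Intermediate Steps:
l(y, W) = W*(6 + W) (l(y, W) = (6 + W)*W = W*(6 + W))
A = ½ ≈ 0.50000
Q(o, N) = ½ + N + o (Q(o, N) = (o + N) + ½ = (N + o) + ½ = ½ + N + o)
M(K, Y) = 4 + 10*K + K*(6 + K) (M(K, Y) = 4 + (K*(6 + K) - 2*(-5)*K) = 4 + (K*(6 + K) - (-10)*K) = 4 + (K*(6 + K) + 10*K) = 4 + (10*K + K*(6 + K)) = 4 + 10*K + K*(6 + K))
1/(-34576 + M(Q(16, -7), 47)) = 1/(-34576 + (4 + (½ - 7 + 16)² + 16*(½ - 7 + 16))) = 1/(-34576 + (4 + (19/2)² + 16*(19/2))) = 1/(-34576 + (4 + 361/4 + 152)) = 1/(-34576 + 985/4) = 1/(-137319/4) = -4/137319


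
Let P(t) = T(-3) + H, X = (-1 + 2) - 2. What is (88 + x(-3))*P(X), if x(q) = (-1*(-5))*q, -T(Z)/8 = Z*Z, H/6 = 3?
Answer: -3942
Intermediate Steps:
H = 18 (H = 6*3 = 18)
X = -1 (X = 1 - 2 = -1)
T(Z) = -8*Z² (T(Z) = -8*Z*Z = -8*Z²)
x(q) = 5*q
P(t) = -54 (P(t) = -8*(-3)² + 18 = -8*9 + 18 = -72 + 18 = -54)
(88 + x(-3))*P(X) = (88 + 5*(-3))*(-54) = (88 - 15)*(-54) = 73*(-54) = -3942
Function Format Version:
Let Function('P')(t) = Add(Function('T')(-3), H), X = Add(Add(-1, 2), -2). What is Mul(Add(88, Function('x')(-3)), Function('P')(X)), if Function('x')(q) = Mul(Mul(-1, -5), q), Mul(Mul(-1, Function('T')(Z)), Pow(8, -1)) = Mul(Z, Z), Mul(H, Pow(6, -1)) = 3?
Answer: -3942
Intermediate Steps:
H = 18 (H = Mul(6, 3) = 18)
X = -1 (X = Add(1, -2) = -1)
Function('T')(Z) = Mul(-8, Pow(Z, 2)) (Function('T')(Z) = Mul(-8, Mul(Z, Z)) = Mul(-8, Pow(Z, 2)))
Function('x')(q) = Mul(5, q)
Function('P')(t) = -54 (Function('P')(t) = Add(Mul(-8, Pow(-3, 2)), 18) = Add(Mul(-8, 9), 18) = Add(-72, 18) = -54)
Mul(Add(88, Function('x')(-3)), Function('P')(X)) = Mul(Add(88, Mul(5, -3)), -54) = Mul(Add(88, -15), -54) = Mul(73, -54) = -3942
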